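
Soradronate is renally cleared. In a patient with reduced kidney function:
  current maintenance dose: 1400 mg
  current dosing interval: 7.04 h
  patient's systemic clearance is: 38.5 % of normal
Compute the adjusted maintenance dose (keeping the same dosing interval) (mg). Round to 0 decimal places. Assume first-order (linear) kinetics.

539 mg

To keep the same average steady-state level, dosing rate must scale with clearance.
CL ratio = 38.5 / 100 = 0.3850
New dose (same interval) = 1400 × 0.3850 = 539.0 mg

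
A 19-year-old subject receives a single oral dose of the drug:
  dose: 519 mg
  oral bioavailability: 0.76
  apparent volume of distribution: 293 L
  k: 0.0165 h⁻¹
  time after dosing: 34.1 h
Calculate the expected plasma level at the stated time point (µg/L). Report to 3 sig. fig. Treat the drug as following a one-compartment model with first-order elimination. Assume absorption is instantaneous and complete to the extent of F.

Amount reaching circulation = F × Dose = 0.76 × 519.0 = 394.4 mg
C₀ = F·Dose / Vd = 394.4 / 293 = 1.346 mg/L
C = C₀ · e^(−k·t) = 1.346 × e^(−0.01650 × 34.1)
  = 1.346 × 0.5697 = 0.7668 mg/L
Convert: 0.7668 mg/L × 1000 = 766.8 µg/L

767 µg/L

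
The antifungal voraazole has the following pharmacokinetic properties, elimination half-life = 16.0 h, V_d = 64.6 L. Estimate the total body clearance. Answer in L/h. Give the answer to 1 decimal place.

k = ln2 / t½ = 0.693147 / 16.0 = 0.04332 h⁻¹
CL = k × Vd = 0.04332 × 64.6 = 2.798 L/h

2.8 L/h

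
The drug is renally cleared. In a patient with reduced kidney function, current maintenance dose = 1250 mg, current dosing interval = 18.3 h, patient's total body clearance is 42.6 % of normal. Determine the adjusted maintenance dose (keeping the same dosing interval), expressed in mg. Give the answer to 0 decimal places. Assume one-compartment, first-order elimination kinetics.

533 mg

To keep the same average steady-state level, dosing rate must scale with clearance.
CL ratio = 42.6 / 100 = 0.4260
New dose (same interval) = 1250 × 0.4260 = 532.5 mg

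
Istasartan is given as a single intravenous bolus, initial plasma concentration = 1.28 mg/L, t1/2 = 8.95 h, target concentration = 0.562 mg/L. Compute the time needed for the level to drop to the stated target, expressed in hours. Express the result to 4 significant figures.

k = ln2 / t½ = 0.693147 / 8.95 = 0.07745 h⁻¹
t = ln(C₀ / C) / k = ln(1.280 / 0.562) / 0.07745
  = ln(2.278) / 0.07745 = 0.8233 / 0.07745 = 10.63 h

10.63 h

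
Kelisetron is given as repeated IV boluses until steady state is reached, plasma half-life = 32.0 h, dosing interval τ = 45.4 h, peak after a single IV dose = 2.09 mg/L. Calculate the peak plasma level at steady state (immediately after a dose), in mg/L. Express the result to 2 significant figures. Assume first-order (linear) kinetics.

k = ln2 / t½ = 0.693147 / 32.0 = 0.02166 h⁻¹
e^(−kτ) = e^(−0.02166 × 45.4) = 0.3741
Accumulation ratio R = 1 / (1 − e^(−kτ)) = 1 / (1 − 0.3741) = 1.598
Steady-state peak = C₀ × R = 2.09 × 1.598 = 3.340 mg/L

3.3 mg/L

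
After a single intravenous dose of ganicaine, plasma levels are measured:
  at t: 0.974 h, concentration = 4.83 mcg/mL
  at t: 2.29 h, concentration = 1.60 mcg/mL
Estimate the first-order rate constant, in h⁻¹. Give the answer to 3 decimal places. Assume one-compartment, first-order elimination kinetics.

k = ln(C₁/C₂) / (t₂ − t₁) = ln(4.83/1.60) / (2.29 − 0.974)
  = 1.105 / 1.316 = 0.8397 h⁻¹

0.840 h⁻¹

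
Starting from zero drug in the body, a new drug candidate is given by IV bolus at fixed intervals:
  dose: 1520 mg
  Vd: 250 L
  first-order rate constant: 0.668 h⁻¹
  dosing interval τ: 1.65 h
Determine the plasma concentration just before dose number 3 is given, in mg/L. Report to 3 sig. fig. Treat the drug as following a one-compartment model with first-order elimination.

2.69 mg/L

C₀ per dose = Dose / Vd = 1520 / 250 = 6.080 mg/L
Fraction remaining after one interval: r = e^(−kτ) = e^(−0.6680 × 1.65) = 0.3321
Before dose 3, 2 doses have been given (aged 1τ, 2τ).
C_trough = C₀ × (r + r²) = 6.080 × (0.3321 + 0.1103) = 2.690 mg/L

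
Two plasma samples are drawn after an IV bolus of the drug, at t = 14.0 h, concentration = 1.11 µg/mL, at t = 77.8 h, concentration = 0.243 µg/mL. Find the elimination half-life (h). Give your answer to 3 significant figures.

29.1 h

k = ln(C₁/C₂) / (t₂ − t₁) = ln(1.11/0.243) / (77.8 − 14.0)
  = 1.519 / 63.80 = 0.02381 h⁻¹
t½ = ln2 / k = 0.693147 / 0.02381 = 29.11 h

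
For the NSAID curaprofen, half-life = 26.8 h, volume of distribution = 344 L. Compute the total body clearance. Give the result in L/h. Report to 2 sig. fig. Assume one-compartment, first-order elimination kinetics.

k = ln2 / t½ = 0.693147 / 26.8 = 0.02586 h⁻¹
CL = k × Vd = 0.02586 × 344 = 8.896 L/h

8.9 L/h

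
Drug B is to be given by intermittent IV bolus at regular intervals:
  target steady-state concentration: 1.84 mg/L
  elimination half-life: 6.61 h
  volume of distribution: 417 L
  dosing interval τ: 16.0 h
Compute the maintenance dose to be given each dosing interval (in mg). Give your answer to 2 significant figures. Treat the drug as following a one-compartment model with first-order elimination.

k = ln2 / t½ = 0.693147 / 6.61 = 0.1049 h⁻¹
CL = k × Vd = 0.1049 × 417 = 43.74 L/h
At steady state, Dose/τ = Css × CL.
Dose = Css × CL × τ = 1.84 × 43.74 × 16.0 = 1288 mg

1300 mg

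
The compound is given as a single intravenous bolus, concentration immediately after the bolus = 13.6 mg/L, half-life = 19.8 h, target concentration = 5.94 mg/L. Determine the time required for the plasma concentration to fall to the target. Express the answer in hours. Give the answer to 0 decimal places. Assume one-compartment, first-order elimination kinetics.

k = ln2 / t½ = 0.693147 / 19.8 = 0.03501 h⁻¹
t = ln(C₀ / C) / k = ln(13.60 / 5.94) / 0.03501
  = ln(2.290) / 0.03501 = 0.8286 / 0.03501 = 23.67 h

24 h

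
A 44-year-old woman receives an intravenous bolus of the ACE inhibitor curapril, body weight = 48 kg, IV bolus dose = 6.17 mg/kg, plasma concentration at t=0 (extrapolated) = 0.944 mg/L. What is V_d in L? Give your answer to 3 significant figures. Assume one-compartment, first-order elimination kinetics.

Dose = 6.17 × 48 = 296.2 mg
Vd = Dose / C₀ = 296.2 / 0.944 = 313.8 L

314 L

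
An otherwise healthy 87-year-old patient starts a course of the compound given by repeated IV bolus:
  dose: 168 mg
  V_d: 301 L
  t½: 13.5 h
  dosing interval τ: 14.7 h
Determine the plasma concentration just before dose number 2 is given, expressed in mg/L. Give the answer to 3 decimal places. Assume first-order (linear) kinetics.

0.262 mg/L

C₀ per dose = Dose / Vd = 168 / 301 = 0.5581 mg/L
k = ln2 / t½ = 0.693147 / 13.5 = 0.05134 h⁻¹
Fraction remaining after one interval: r = e^(−kτ) = e^(−0.05134 × 14.7) = 0.4702
Before dose 2, 1 dose has been given (aged 1τ).
C_trough = C₀ × r = 0.5581 × 0.4702 = 0.2624 mg/L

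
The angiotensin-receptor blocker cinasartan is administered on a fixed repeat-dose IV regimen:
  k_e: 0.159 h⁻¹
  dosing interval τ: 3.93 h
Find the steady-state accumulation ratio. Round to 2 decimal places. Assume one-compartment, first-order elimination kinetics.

e^(−kτ) = e^(−0.1590 × 3.93) = 0.5353
Accumulation ratio R = 1 / (1 − e^(−kτ)) = 1 / (1 − 0.5353) = 2.152

2.15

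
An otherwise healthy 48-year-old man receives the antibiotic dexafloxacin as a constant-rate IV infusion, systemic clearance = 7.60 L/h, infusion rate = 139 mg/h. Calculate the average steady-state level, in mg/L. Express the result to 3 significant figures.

At steady state Css = R₀ / CL = 139 / 7.600 = 18.29 mg/L

18.3 mg/L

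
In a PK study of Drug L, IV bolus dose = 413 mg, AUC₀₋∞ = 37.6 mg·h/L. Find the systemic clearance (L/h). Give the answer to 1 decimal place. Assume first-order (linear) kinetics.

CL = Dose / AUC = 413 / 37.6 = 10.98 L/h

11.0 L/h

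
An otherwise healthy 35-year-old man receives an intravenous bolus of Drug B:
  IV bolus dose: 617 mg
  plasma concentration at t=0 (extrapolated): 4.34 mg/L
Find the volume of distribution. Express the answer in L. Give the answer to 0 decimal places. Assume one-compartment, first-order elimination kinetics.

Vd = Dose / C₀ = 617.0 / 4.34 = 142.2 L

142 L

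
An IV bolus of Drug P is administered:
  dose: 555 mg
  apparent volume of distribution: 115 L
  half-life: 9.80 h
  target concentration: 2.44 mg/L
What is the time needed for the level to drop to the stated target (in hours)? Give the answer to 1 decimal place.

C₀ = Dose / Vd = 555.0 / 115 = 4.826 mg/L
k = ln2 / t½ = 0.693147 / 9.80 = 0.07073 h⁻¹
t = ln(C₀ / C) / k = ln(4.826 / 2.44) / 0.07073
  = ln(1.978) / 0.07073 = 0.6821 / 0.07073 = 9.644 h

9.6 h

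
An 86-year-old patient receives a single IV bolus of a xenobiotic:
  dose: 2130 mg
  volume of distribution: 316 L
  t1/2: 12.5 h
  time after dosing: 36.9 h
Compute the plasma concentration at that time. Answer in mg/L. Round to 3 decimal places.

0.871 mg/L

C₀ = Dose / Vd = 2130 / 316 = 6.741 mg/L
k = ln2 / t½ = 0.693147 / 12.5 = 0.05545 h⁻¹
C = C₀ · e^(−k·t) = 6.741 × e^(−0.05545 × 36.9)
  = 6.741 × 0.1292 = 0.8709 mg/L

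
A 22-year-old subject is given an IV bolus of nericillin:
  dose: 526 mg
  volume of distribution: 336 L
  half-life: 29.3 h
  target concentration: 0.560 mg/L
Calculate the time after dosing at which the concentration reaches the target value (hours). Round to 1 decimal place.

C₀ = Dose / Vd = 526.0 / 336 = 1.565 mg/L
k = ln2 / t½ = 0.693147 / 29.3 = 0.02366 h⁻¹
t = ln(C₀ / C) / k = ln(1.565 / 0.560) / 0.02366
  = ln(2.795) / 0.02366 = 1.028 / 0.02366 = 43.45 h

43.5 h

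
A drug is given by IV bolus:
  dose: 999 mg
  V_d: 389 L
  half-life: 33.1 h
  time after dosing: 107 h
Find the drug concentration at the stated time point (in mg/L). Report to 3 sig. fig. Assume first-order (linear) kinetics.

C₀ = Dose / Vd = 999.0 / 389 = 2.568 mg/L
k = ln2 / t½ = 0.693147 / 33.1 = 0.02094 h⁻¹
C = C₀ · e^(−k·t) = 2.568 × e^(−0.02094 × 107)
  = 2.568 × 0.1064 = 0.2732 mg/L

0.273 mg/L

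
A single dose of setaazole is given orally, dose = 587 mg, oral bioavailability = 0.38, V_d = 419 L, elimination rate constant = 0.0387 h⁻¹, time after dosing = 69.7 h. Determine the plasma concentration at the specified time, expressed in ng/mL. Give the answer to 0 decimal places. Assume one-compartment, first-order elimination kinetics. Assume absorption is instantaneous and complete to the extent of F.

Amount reaching circulation = F × Dose = 0.38 × 587.0 = 223.1 mg
C₀ = F·Dose / Vd = 223.1 / 419 = 0.5325 mg/L
C = C₀ · e^(−k·t) = 0.5325 × e^(−0.03870 × 69.7)
  = 0.5325 × 0.06738 = 0.03588 mg/L
Convert: 0.03588 mg/L × 1000 = 35.88 ng/mL

36 ng/mL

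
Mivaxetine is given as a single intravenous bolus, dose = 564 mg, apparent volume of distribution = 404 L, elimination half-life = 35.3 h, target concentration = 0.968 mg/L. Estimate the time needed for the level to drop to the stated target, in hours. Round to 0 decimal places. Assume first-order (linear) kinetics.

C₀ = Dose / Vd = 564.0 / 404 = 1.396 mg/L
k = ln2 / t½ = 0.693147 / 35.3 = 0.01964 h⁻¹
t = ln(C₀ / C) / k = ln(1.396 / 0.968) / 0.01964
  = ln(1.442) / 0.01964 = 0.3660 / 0.01964 = 18.64 h

19 h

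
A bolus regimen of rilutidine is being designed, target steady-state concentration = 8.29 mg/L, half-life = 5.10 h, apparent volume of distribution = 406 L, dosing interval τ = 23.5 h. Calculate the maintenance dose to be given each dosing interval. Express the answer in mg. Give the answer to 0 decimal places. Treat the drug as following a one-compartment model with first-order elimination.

k = ln2 / t½ = 0.693147 / 5.10 = 0.1359 h⁻¹
CL = k × Vd = 0.1359 × 406 = 55.18 L/h
At steady state, Dose/τ = Css × CL.
Dose = Css × CL × τ = 8.29 × 55.18 × 23.5 = 10750 mg

10750 mg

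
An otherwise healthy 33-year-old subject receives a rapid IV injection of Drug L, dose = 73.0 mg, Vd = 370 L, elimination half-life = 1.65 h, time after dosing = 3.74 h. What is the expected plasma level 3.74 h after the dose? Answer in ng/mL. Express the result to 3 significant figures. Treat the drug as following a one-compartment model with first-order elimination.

C₀ = Dose / Vd = 73.00 / 370 = 0.1973 mg/L
k = ln2 / t½ = 0.693147 / 1.65 = 0.4201 h⁻¹
C = C₀ · e^(−k·t) = 0.1973 × e^(−0.4201 × 3.74)
  = 0.1973 × 0.2078 = 0.04100 mg/L
Convert: 0.04100 mg/L × 1000 = 41.00 ng/mL

41.0 ng/mL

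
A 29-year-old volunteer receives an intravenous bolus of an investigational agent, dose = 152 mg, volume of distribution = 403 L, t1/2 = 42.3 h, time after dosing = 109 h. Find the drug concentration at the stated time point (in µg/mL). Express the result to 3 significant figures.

0.0632 µg/mL

C₀ = Dose / Vd = 152.0 / 403 = 0.3772 mg/L
k = ln2 / t½ = 0.693147 / 42.3 = 0.01639 h⁻¹
C = C₀ · e^(−k·t) = 0.3772 × e^(−0.01639 × 109)
  = 0.3772 × 0.1675 = 0.06318 mg/L
(0.06318 mg/L = 0.06318 µg/mL)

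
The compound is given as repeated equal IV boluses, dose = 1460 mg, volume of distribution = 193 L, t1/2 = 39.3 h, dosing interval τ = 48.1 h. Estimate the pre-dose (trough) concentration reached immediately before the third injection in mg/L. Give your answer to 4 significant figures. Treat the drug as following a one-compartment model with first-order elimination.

4.625 mg/L

C₀ per dose = Dose / Vd = 1460 / 193 = 7.565 mg/L
k = ln2 / t½ = 0.693147 / 39.3 = 0.01764 h⁻¹
Fraction remaining after one interval: r = e^(−kτ) = e^(−0.01764 × 48.1) = 0.4281
Before dose 3, 2 doses have been given (aged 1τ, 2τ).
C_trough = C₀ × (r + r²) = 7.565 × (0.4281 + 0.1833) = 4.625 mg/L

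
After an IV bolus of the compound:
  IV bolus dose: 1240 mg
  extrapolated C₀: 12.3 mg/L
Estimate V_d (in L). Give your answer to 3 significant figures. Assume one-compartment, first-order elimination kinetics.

Vd = Dose / C₀ = 1240 / 12.3 = 100.8 L

101 L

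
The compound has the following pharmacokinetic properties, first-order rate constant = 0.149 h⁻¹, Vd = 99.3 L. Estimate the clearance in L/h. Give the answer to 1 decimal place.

14.8 L/h

CL = k × Vd = 0.149 × 99.3 = 14.80 L/h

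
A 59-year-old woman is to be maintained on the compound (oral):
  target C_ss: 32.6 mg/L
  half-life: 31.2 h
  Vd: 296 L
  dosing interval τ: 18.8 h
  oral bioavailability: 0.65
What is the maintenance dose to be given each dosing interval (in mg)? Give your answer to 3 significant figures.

6200 mg

k = ln2 / t½ = 0.693147 / 31.2 = 0.02222 h⁻¹
CL = k × Vd = 0.02222 × 296 = 6.577 L/h
At steady state, F × (Dose/τ) = Css × CL.
Dose = Css × CL × τ / F = 32.6 × 6.577 × 18.8 / 0.65 = 6201 mg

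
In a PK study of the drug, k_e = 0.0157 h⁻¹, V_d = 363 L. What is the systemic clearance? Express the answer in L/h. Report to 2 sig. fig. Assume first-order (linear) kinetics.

CL = k × Vd = 0.0157 × 363 = 5.699 L/h

5.7 L/h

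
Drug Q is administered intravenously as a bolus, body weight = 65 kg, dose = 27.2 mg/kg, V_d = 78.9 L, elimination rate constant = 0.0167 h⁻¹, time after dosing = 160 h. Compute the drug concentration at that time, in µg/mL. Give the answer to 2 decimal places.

1.55 µg/mL

Total dose = 27.2 × 65 = 1768 mg
C₀ = Dose / Vd = 1768 / 78.9 = 22.41 mg/L
C = C₀ · e^(−k·t) = 22.41 × e^(−0.01670 × 160)
  = 22.41 × 0.06911 = 1.549 mg/L
(1.549 mg/L = 1.549 µg/mL)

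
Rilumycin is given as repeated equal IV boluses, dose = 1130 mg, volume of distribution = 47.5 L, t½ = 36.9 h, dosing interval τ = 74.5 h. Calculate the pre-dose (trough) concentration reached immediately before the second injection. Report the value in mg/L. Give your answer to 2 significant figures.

C₀ per dose = Dose / Vd = 1130 / 47.5 = 23.79 mg/L
k = ln2 / t½ = 0.693147 / 36.9 = 0.01878 h⁻¹
Fraction remaining after one interval: r = e^(−kτ) = e^(−0.01878 × 74.5) = 0.2468
Before dose 2, 1 dose has been given (aged 1τ).
C_trough = C₀ × r = 23.79 × 0.2468 = 5.871 mg/L

5.9 mg/L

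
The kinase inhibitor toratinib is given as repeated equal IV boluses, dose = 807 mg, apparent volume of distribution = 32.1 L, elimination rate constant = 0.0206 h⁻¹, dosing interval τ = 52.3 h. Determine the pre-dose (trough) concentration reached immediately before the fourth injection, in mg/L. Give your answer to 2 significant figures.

12 mg/L

C₀ per dose = Dose / Vd = 807 / 32.1 = 25.14 mg/L
Fraction remaining after one interval: r = e^(−kτ) = e^(−0.02060 × 52.3) = 0.3405
Before dose 4, 3 doses have been given (aged 1τ, 2τ, 3τ).
C_trough = C₀ × (r + r² + … + r^3) = C₀ × r(1−r^3)/(1−r)
        = 25.14 × 0.3405 × (1 − 0.03948) / (1 − 0.3405) = 12.47 mg/L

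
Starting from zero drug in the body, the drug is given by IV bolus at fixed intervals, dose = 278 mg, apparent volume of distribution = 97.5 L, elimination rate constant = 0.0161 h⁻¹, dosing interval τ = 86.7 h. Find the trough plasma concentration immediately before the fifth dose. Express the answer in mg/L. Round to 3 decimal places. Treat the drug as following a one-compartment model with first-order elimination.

0.935 mg/L

C₀ per dose = Dose / Vd = 278 / 97.5 = 2.851 mg/L
Fraction remaining after one interval: r = e^(−kτ) = e^(−0.01610 × 86.7) = 0.2476
Before dose 5, 4 doses have been given (aged 1τ, 2τ, 3τ, 4τ).
C_trough = C₀ × (r + r² + … + r^4) = C₀ × r(1−r^4)/(1−r)
        = 2.851 × 0.2476 × (1 − 0.003758) / (1 − 0.2476) = 0.9347 mg/L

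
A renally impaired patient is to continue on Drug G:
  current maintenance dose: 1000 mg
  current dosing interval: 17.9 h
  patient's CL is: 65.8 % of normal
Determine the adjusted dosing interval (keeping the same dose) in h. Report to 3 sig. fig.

To keep the same average steady-state level, dosing rate must scale with clearance.
CL ratio = 65.8 / 100 = 0.6580
New interval (same dose) = 17.9 / 0.6580 = 27.20 h

27.2 h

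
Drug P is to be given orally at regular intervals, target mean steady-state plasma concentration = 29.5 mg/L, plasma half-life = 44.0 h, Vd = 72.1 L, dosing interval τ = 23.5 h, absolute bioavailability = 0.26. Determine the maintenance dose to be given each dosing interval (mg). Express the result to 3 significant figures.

k = ln2 / t½ = 0.693147 / 44.0 = 0.01575 h⁻¹
CL = k × Vd = 0.01575 × 72.1 = 1.136 L/h
At steady state, F × (Dose/τ) = Css × CL.
Dose = Css × CL × τ / F = 29.5 × 1.136 × 23.5 / 0.26 = 3029 mg

3030 mg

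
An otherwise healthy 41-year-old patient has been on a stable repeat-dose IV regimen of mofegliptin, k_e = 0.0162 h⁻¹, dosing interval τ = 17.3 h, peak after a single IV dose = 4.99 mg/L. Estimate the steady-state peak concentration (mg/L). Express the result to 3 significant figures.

20.4 mg/L

e^(−kτ) = e^(−0.01620 × 17.3) = 0.7556
Accumulation ratio R = 1 / (1 − e^(−kτ)) = 1 / (1 − 0.7556) = 4.092
Steady-state peak = C₀ × R = 4.99 × 4.092 = 20.42 mg/L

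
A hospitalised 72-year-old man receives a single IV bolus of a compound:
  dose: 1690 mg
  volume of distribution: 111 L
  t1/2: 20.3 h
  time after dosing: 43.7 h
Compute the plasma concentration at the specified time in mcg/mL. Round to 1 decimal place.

3.4 mcg/mL

C₀ = Dose / Vd = 1690 / 111 = 15.23 mg/L
k = ln2 / t½ = 0.693147 / 20.3 = 0.03415 h⁻¹
C = C₀ · e^(−k·t) = 15.23 × e^(−0.03415 × 43.7)
  = 15.23 × 0.2248 = 3.424 mg/L
(3.424 mg/L = 3.424 mcg/mL)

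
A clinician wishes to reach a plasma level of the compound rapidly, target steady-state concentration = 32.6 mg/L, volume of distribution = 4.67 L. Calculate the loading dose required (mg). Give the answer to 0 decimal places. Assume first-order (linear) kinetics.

152 mg

LD = Css × Vd = 32.6 × 4.67 = 152.2 mg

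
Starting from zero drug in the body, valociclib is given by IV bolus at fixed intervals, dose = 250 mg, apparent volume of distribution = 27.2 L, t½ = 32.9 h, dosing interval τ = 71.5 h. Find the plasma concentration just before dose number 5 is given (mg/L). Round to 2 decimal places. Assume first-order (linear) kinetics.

2.61 mg/L

C₀ per dose = Dose / Vd = 250 / 27.2 = 9.191 mg/L
k = ln2 / t½ = 0.693147 / 32.9 = 0.02107 h⁻¹
Fraction remaining after one interval: r = e^(−kτ) = e^(−0.02107 × 71.5) = 0.2217
Before dose 5, 4 doses have been given (aged 1τ, 2τ, 3τ, 4τ).
C_trough = C₀ × (r + r² + … + r^4) = C₀ × r(1−r^4)/(1−r)
        = 9.191 × 0.2217 × (1 − 0.002416) / (1 − 0.2217) = 2.612 mg/L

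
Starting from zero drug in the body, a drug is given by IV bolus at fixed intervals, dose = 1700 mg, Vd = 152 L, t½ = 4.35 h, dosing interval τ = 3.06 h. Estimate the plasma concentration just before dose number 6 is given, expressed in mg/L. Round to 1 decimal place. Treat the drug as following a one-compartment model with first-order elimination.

16.2 mg/L

C₀ per dose = Dose / Vd = 1700 / 152 = 11.18 mg/L
k = ln2 / t½ = 0.693147 / 4.35 = 0.1593 h⁻¹
Fraction remaining after one interval: r = e^(−kτ) = e^(−0.1593 × 3.06) = 0.6142
Before dose 6, 5 doses have been given (aged 1τ, 2τ, 3τ, 4τ, 5τ).
C_trough = C₀ × (r + r² + … + r^5) = C₀ × r(1−r^5)/(1−r)
        = 11.18 × 0.6142 × (1 − 0.08741) / (1 − 0.6142) = 16.24 mg/L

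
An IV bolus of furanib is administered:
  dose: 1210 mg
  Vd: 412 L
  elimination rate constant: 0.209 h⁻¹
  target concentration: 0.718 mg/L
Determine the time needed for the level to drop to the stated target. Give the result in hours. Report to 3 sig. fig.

6.74 h

C₀ = Dose / Vd = 1210 / 412 = 2.937 mg/L
t = ln(C₀ / C) / k = ln(2.937 / 0.718) / 0.2090
  = ln(4.091) / 0.2090 = 1.409 / 0.2090 = 6.742 h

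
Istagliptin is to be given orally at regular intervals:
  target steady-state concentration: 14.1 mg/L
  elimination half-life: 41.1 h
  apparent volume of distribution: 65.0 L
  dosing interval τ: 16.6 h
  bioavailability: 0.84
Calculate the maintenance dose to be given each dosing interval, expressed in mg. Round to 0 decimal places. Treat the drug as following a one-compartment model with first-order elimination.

k = ln2 / t½ = 0.693147 / 41.1 = 0.01686 h⁻¹
CL = k × Vd = 0.01686 × 65.0 = 1.096 L/h
At steady state, F × (Dose/τ) = Css × CL.
Dose = Css × CL × τ / F = 14.1 × 1.096 × 16.6 / 0.84 = 305.4 mg

305 mg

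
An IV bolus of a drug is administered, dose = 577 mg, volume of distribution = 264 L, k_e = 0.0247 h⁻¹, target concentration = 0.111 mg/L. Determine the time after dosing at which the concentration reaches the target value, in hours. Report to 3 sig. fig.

C₀ = Dose / Vd = 577.0 / 264 = 2.186 mg/L
t = ln(C₀ / C) / k = ln(2.186 / 0.111) / 0.02470
  = ln(19.69) / 0.02470 = 2.980 / 0.02470 = 120.6 h

121 h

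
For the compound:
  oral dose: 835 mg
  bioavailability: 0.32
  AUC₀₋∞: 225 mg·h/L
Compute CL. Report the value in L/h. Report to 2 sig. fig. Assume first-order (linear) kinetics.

1.2 L/h

CL = F·Dose / AUC = 0.32 × 835 / 225 = 1.188 L/h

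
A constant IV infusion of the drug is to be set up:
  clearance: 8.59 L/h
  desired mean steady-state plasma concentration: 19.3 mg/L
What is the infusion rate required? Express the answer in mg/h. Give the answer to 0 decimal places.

166 mg/h

At steady state, infusion rate R₀ = Css × CL = 19.3 × 8.590 = 165.8 mg/h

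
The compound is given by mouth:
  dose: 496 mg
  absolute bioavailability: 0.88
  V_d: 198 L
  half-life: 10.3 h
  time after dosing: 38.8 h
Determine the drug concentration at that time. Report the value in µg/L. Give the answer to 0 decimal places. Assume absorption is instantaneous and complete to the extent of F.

Amount reaching circulation = F × Dose = 0.88 × 496.0 = 436.5 mg
C₀ = F·Dose / Vd = 436.5 / 198 = 2.205 mg/L
k = ln2 / t½ = 0.693147 / 10.3 = 0.06730 h⁻¹
C = C₀ · e^(−k·t) = 2.205 × e^(−0.06730 × 38.8)
  = 2.205 × 0.07344 = 0.1619 mg/L
Convert: 0.1619 mg/L × 1000 = 161.9 µg/L

162 µg/L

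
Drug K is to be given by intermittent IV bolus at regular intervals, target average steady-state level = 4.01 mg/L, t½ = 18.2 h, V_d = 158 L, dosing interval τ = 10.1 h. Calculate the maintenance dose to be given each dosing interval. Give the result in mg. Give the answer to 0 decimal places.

k = ln2 / t½ = 0.693147 / 18.2 = 0.03809 h⁻¹
CL = k × Vd = 0.03809 × 158 = 6.018 L/h
At steady state, Dose/τ = Css × CL.
Dose = Css × CL × τ = 4.01 × 6.018 × 10.1 = 243.7 mg

244 mg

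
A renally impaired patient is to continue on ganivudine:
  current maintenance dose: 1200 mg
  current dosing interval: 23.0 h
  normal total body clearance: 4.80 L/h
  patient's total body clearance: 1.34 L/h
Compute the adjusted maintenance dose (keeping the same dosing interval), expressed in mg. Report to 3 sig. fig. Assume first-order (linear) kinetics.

335 mg

To keep the same average steady-state level, dosing rate must scale with clearance.
CL ratio = 1.34 / 4.80 = 0.2792
New dose (same interval) = 1200 × 0.2792 = 335.0 mg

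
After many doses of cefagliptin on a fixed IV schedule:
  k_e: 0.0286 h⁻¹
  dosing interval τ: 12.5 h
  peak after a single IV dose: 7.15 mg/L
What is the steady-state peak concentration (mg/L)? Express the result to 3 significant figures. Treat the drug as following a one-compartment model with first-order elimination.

e^(−kτ) = e^(−0.02860 × 12.5) = 0.6994
Accumulation ratio R = 1 / (1 − e^(−kτ)) = 1 / (1 − 0.6994) = 3.327
Steady-state peak = C₀ × R = 7.15 × 3.327 = 23.79 mg/L

23.8 mg/L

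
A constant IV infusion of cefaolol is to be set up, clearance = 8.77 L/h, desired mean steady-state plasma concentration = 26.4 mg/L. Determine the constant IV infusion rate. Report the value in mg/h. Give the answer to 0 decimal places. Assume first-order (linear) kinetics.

232 mg/h

At steady state, infusion rate R₀ = Css × CL = 26.4 × 8.770 = 231.5 mg/h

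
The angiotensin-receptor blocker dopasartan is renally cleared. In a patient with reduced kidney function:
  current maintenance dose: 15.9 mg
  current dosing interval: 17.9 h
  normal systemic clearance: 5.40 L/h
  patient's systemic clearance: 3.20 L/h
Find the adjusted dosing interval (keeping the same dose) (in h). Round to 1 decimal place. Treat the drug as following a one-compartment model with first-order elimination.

30.2 h

To keep the same average steady-state level, dosing rate must scale with clearance.
CL ratio = 3.20 / 5.40 = 0.5926
New interval (same dose) = 17.9 / 0.5926 = 30.21 h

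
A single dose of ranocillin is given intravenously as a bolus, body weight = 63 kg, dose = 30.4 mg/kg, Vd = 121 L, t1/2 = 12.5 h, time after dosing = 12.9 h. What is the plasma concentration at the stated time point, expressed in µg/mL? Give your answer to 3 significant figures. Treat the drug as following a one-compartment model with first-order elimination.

Total dose = 30.4 × 63 = 1915 mg
C₀ = Dose / Vd = 1915 / 121 = 15.83 mg/L
k = ln2 / t½ = 0.693147 / 12.5 = 0.05545 h⁻¹
C = C₀ · e^(−k·t) = 15.83 × e^(−0.05545 × 12.9)
  = 15.83 × 0.4890 = 7.741 mg/L
(7.741 mg/L = 7.741 µg/mL)

7.74 µg/mL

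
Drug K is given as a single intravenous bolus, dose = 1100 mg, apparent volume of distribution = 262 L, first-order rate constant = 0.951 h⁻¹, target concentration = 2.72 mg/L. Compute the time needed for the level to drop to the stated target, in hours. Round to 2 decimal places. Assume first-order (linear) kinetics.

C₀ = Dose / Vd = 1100 / 262 = 4.198 mg/L
t = ln(C₀ / C) / k = ln(4.198 / 2.72) / 0.9510
  = ln(1.543) / 0.9510 = 0.4337 / 0.9510 = 0.4560 h

0.46 h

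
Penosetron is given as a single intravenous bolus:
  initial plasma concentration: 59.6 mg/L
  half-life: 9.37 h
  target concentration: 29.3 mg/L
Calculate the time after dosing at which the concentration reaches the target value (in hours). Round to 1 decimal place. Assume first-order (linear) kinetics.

k = ln2 / t½ = 0.693147 / 9.37 = 0.07398 h⁻¹
t = ln(C₀ / C) / k = ln(59.60 / 29.3) / 0.07398
  = ln(2.034) / 0.07398 = 0.7100 / 0.07398 = 9.597 h

9.6 h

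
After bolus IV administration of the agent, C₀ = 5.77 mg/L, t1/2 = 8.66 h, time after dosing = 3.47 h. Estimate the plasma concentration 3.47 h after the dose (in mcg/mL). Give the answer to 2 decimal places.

4.37 mcg/mL

k = ln2 / t½ = 0.693147 / 8.66 = 0.08004 h⁻¹
C = C₀ · e^(−k·t) = 5.770 × e^(−0.08004 × 3.47)
  = 5.770 × 0.7575 = 4.371 mg/L
(4.371 mg/L = 4.371 mcg/mL)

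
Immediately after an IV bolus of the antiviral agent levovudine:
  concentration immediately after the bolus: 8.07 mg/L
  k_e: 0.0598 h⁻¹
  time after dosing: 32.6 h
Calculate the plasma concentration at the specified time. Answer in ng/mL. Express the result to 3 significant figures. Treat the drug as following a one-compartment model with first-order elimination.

C = C₀ · e^(−k·t) = 8.070 × e^(−0.05980 × 32.6)
  = 8.070 × 0.1423 = 1.148 mg/L
Convert: 1.148 mg/L × 1000 = 1148 ng/mL

1150 ng/mL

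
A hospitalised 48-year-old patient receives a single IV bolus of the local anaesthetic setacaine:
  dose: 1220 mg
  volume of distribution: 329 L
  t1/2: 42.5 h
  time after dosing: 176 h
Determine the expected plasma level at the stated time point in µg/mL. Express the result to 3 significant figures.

C₀ = Dose / Vd = 1220 / 329 = 3.708 mg/L
k = ln2 / t½ = 0.693147 / 42.5 = 0.01631 h⁻¹
C = C₀ · e^(−k·t) = 3.708 × e^(−0.01631 × 176)
  = 3.708 × 0.05667 = 0.2101 mg/L
(0.2101 mg/L = 0.2101 µg/mL)

0.210 µg/mL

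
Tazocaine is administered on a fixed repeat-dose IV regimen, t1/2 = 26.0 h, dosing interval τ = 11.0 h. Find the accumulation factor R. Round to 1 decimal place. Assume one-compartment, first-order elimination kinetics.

3.9

k = ln2 / t½ = 0.693147 / 26.0 = 0.02666 h⁻¹
e^(−kτ) = e^(−0.02666 × 11.0) = 0.7458
Accumulation ratio R = 1 / (1 − e^(−kτ)) = 1 / (1 − 0.7458) = 3.934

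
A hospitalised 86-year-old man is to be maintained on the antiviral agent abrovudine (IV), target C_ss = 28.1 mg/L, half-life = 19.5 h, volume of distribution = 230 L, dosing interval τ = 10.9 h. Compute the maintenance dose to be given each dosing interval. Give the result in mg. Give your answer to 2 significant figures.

k = ln2 / t½ = 0.693147 / 19.5 = 0.03555 h⁻¹
CL = k × Vd = 0.03555 × 230 = 8.177 L/h
At steady state, Dose/τ = Css × CL.
Dose = Css × CL × τ = 28.1 × 8.177 × 10.9 = 2505 mg

2500 mg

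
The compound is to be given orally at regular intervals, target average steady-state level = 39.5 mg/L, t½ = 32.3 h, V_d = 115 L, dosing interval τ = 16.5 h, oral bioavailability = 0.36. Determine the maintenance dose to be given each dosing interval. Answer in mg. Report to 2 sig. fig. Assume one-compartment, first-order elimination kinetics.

k = ln2 / t½ = 0.693147 / 32.3 = 0.02146 h⁻¹
CL = k × Vd = 0.02146 × 115 = 2.468 L/h
At steady state, F × (Dose/τ) = Css × CL.
Dose = Css × CL × τ / F = 39.5 × 2.468 × 16.5 / 0.36 = 4468 mg

4500 mg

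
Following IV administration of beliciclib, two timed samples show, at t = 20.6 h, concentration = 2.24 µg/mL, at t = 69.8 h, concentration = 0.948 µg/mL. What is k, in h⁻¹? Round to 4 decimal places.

k = ln(C₁/C₂) / (t₂ − t₁) = ln(2.24/0.948) / (69.8 − 20.6)
  = 0.8599 / 49.20 = 0.01748 h⁻¹

0.0175 h⁻¹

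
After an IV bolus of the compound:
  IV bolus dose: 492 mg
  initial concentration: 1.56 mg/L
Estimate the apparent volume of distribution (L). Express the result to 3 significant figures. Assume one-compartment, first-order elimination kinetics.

315 L

Vd = Dose / C₀ = 492.0 / 1.56 = 315.4 L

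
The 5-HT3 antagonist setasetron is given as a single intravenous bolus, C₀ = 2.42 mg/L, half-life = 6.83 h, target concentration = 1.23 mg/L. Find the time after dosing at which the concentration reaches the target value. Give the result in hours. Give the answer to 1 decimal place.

k = ln2 / t½ = 0.693147 / 6.83 = 0.1015 h⁻¹
t = ln(C₀ / C) / k = ln(2.420 / 1.23) / 0.1015
  = ln(1.967) / 0.1015 = 0.6765 / 0.1015 = 6.665 h

6.7 h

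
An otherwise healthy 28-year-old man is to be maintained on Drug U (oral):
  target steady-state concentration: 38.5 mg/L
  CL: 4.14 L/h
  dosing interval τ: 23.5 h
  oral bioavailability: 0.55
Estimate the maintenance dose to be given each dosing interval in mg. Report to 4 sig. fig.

At steady state, F × (Dose/τ) = Css × CL.
Dose = Css × CL × τ / F = 38.5 × 4.140 × 23.5 / 0.55 = 6810 mg

6810 mg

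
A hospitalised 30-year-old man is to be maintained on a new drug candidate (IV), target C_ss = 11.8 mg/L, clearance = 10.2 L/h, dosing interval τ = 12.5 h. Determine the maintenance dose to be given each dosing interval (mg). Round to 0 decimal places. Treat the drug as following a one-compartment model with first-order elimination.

At steady state, Dose/τ = Css × CL.
Dose = Css × CL × τ = 11.8 × 10.20 × 12.5 = 1505 mg

1505 mg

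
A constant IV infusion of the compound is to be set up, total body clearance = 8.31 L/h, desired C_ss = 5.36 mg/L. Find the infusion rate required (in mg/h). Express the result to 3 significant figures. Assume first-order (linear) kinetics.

44.5 mg/h

At steady state, infusion rate R₀ = Css × CL = 5.36 × 8.310 = 44.54 mg/h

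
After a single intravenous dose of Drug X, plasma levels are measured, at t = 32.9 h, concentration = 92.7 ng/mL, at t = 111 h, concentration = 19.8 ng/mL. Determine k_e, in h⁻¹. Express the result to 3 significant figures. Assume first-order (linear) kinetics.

k = ln(C₁/C₂) / (t₂ − t₁) = ln(92.7/19.8) / (111 − 32.9)
  = 1.544 / 78.10 = 0.01977 h⁻¹

0.0198 h⁻¹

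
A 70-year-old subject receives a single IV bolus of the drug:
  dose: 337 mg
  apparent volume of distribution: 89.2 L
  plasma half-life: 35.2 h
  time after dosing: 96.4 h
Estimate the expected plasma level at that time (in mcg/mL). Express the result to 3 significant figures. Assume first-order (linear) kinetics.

C₀ = Dose / Vd = 337.0 / 89.2 = 3.778 mg/L
k = ln2 / t½ = 0.693147 / 35.2 = 0.01969 h⁻¹
C = C₀ · e^(−k·t) = 3.778 × e^(−0.01969 × 96.4)
  = 3.778 × 0.1499 = 0.5663 mg/L
(0.5663 mg/L = 0.5663 mcg/mL)

0.566 mcg/mL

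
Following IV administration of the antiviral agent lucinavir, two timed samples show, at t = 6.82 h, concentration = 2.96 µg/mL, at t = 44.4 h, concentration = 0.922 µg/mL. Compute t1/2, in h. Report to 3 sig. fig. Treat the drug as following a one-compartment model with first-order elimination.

22.3 h

k = ln(C₁/C₂) / (t₂ − t₁) = ln(2.96/0.922) / (44.4 − 6.82)
  = 1.166 / 37.58 = 0.03103 h⁻¹
t½ = ln2 / k = 0.693147 / 0.03103 = 22.34 h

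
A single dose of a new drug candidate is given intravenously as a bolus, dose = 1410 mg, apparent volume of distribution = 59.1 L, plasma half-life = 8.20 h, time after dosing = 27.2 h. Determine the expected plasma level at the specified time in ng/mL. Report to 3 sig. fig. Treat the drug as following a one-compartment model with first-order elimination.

2390 ng/mL

C₀ = Dose / Vd = 1410 / 59.1 = 23.86 mg/L
k = ln2 / t½ = 0.693147 / 8.20 = 0.08453 h⁻¹
C = C₀ · e^(−k·t) = 23.86 × e^(−0.08453 × 27.2)
  = 23.86 × 0.1003 = 2.393 mg/L
Convert: 2.393 mg/L × 1000 = 2393 ng/mL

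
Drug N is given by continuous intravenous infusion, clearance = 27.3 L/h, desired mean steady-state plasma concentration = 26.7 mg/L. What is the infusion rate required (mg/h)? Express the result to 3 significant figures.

729 mg/h

At steady state, infusion rate R₀ = Css × CL = 26.7 × 27.30 = 728.9 mg/h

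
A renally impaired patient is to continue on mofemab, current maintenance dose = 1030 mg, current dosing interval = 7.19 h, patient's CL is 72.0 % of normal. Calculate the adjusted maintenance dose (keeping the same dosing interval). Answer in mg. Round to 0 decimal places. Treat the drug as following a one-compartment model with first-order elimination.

742 mg

To keep the same average steady-state level, dosing rate must scale with clearance.
CL ratio = 72.0 / 100 = 0.7200
New dose (same interval) = 1030 × 0.7200 = 741.6 mg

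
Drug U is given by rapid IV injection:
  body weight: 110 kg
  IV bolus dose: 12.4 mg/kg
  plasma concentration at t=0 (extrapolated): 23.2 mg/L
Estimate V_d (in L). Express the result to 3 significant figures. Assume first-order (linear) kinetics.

58.8 L

Dose = 12.4 × 110 = 1364 mg
Vd = Dose / C₀ = 1364 / 23.2 = 58.79 L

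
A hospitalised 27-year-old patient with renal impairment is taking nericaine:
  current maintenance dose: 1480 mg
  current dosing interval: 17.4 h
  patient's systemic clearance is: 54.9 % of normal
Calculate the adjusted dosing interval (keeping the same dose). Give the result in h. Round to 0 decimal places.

To keep the same average steady-state level, dosing rate must scale with clearance.
CL ratio = 54.9 / 100 = 0.5490
New interval (same dose) = 17.4 / 0.5490 = 31.69 h

32 h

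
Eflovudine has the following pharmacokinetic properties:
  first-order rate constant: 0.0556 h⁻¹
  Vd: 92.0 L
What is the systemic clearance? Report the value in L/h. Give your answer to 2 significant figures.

5.1 L/h

CL = k × Vd = 0.0556 × 92.0 = 5.115 L/h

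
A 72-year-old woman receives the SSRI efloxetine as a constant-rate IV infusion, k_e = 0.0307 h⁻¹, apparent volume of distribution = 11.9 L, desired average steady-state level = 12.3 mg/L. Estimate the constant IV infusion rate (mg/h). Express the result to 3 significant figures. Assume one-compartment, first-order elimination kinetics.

4.49 mg/h

CL = k × Vd = 0.03070 × 11.9 = 0.3653 L/h
At steady state, infusion rate R₀ = Css × CL = 12.3 × 0.3653 = 4.493 mg/h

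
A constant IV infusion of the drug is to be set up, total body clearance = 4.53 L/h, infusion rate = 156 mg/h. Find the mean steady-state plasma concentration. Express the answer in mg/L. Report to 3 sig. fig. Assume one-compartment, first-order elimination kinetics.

At steady state Css = R₀ / CL = 156 / 4.530 = 34.44 mg/L

34.4 mg/L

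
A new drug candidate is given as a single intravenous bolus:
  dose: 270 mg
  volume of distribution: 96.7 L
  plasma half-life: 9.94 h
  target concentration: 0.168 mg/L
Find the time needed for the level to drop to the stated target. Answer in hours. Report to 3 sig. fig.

40.3 h

C₀ = Dose / Vd = 270.0 / 96.7 = 2.792 mg/L
k = ln2 / t½ = 0.693147 / 9.94 = 0.06973 h⁻¹
t = ln(C₀ / C) / k = ln(2.792 / 0.168) / 0.06973
  = ln(16.62) / 0.06973 = 2.811 / 0.06973 = 40.31 h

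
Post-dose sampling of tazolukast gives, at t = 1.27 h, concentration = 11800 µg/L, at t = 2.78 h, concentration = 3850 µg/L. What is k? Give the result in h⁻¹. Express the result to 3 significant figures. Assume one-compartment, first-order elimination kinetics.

0.742 h⁻¹

k = ln(C₁/C₂) / (t₂ − t₁) = ln(11800/3850) / (2.78 − 1.27)
  = 1.120 / 1.510 = 0.7417 h⁻¹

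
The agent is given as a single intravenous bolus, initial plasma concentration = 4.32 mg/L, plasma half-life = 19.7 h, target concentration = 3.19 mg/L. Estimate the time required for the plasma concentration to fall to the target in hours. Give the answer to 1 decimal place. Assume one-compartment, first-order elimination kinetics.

8.6 h

k = ln2 / t½ = 0.693147 / 19.7 = 0.03519 h⁻¹
t = ln(C₀ / C) / k = ln(4.320 / 3.19) / 0.03519
  = ln(1.354) / 0.03519 = 0.3031 / 0.03519 = 8.613 h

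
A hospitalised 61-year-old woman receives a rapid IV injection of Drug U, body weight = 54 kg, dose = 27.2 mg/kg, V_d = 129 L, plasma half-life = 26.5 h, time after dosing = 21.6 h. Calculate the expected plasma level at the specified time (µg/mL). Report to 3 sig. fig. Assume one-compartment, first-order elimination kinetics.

6.47 µg/mL

Total dose = 27.2 × 54 = 1469 mg
C₀ = Dose / Vd = 1469 / 129 = 11.39 mg/L
k = ln2 / t½ = 0.693147 / 26.5 = 0.02616 h⁻¹
C = C₀ · e^(−k·t) = 11.39 × e^(−0.02616 × 21.6)
  = 11.39 × 0.5683 = 6.473 mg/L
(6.473 mg/L = 6.473 µg/mL)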